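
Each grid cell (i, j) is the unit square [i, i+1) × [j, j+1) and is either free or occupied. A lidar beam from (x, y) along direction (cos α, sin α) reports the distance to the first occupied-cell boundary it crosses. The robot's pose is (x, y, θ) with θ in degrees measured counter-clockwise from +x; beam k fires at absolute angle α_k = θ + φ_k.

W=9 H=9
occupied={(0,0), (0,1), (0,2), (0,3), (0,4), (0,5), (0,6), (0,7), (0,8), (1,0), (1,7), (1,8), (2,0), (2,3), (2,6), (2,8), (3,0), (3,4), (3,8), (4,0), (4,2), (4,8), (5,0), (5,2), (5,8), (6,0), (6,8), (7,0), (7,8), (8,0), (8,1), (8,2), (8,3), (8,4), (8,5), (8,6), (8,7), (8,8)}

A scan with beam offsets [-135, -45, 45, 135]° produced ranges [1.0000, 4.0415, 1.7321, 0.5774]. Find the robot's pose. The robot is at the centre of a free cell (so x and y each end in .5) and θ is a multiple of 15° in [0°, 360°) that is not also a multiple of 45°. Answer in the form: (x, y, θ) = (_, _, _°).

(x, y, θ) = (7.5, 2.5, 195°)

Enumerate (i+0.5, j+0.5, θ) over the 43 free cells and 16 admissible headings. For each, cast all 4 beams and compare to the given ranges.
  (7.5, 2.5, 240°): beam 1 = 5.6940 ≠ 1.0000 ✗
  (3.5, 6.5, 105°): beam 1 = 5.1962 ≠ 1.0000 ✗
  (7.5, 1.5, 255°): beam 1 = 7.5056 ≠ 1.0000 ✗
  …
  (7.5, 2.5, 195°): r_1=1.0000, r_2=4.0415, r_3=1.7321, r_4=0.5774 — all match ✓
No second candidate reproduces the full scan.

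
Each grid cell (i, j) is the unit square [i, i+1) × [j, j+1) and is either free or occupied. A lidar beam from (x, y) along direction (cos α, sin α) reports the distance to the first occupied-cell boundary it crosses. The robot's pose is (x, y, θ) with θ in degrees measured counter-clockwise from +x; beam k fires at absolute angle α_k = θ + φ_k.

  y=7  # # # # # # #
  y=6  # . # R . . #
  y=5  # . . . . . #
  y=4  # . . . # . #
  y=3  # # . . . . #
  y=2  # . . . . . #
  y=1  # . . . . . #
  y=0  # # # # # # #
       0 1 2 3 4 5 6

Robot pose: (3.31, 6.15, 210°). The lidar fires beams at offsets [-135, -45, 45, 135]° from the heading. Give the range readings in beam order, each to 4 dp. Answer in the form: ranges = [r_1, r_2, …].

ranges = [0.8800, 0.3209, 5.3317, 2.7849]

beam 1: φ=-135°, α=75°
  d=(0.2588,0.9659)  start (3,6)  tX=2.6660 tY=0.8800  stride 1/|dx|=3.8637 1/|dy|=1.0353
    cross y-line → (3,7), t=0.8800 (wall)
  → r_1 = 0.8800
beam 2: φ=-45°, α=165°
  d=(-0.9659,0.2588)  start (3,6)  tX=0.3209 tY=3.2841  stride 1/|dx|=1.0353 1/|dy|=3.8637
    cross x-line → (2,6), t=0.3209 (wall)
  → r_2 = 0.3209
beam 3: φ=45°, α=255°
  d=(-0.2588,-0.9659)  start (3,6)  tX=1.1977 tY=0.1553  stride 1/|dx|=3.8637 1/|dy|=1.0353
    cross y-line → (3,5), t=0.1553
    cross y-line → (3,4), t=1.1906
    cross x-line → (2,4), t=1.1977
    cross y-line → (2,3), t=2.2258
    cross y-line → (2,2), t=3.2611
    cross y-line → (2,1), t=4.2964
    cross x-line → (1,1), t=5.0615
    cross y-line → (1,0), t=5.3317 (wall)
  → r_3 = 5.3317
beam 4: φ=135°, α=345°
  d=(0.9659,-0.2588)  start (3,6)  tX=0.7143 tY=0.5796  stride 1/|dx|=1.0353 1/|dy|=3.8637
    cross y-line → (3,5), t=0.5796
    cross x-line → (4,5), t=0.7143
    cross x-line → (5,5), t=1.7496
    cross x-line → (6,5), t=2.7849 (wall)
  → r_4 = 2.7849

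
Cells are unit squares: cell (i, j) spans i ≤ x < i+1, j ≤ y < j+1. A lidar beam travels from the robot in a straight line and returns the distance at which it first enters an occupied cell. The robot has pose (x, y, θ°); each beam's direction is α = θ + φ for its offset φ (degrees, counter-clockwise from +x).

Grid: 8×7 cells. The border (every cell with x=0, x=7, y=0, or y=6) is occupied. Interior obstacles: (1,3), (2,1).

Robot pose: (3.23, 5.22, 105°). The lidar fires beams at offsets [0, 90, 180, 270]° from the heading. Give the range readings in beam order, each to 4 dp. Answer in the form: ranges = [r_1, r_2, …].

beam 1: φ=0°, α=105°
  d=(-0.2588,0.9659)  start (3,5)  tX=0.8887 tY=0.8075  stride 1/|dx|=3.8637 1/|dy|=1.0353
    cross y-line → (3,6), t=0.8075 (wall)
  → r_1 = 0.8075
beam 2: φ=90°, α=195°
  d=(-0.9659,-0.2588)  start (3,5)  tX=0.2381 tY=0.8500  stride 1/|dx|=1.0353 1/|dy|=3.8637
    cross x-line → (2,5), t=0.2381
    cross y-line → (2,4), t=0.8500
    cross x-line → (1,4), t=1.2734
    cross x-line → (0,4), t=2.3087 (wall)
  → r_2 = 2.3087
beam 3: φ=180°, α=285°
  d=(0.2588,-0.9659)  start (3,5)  tX=2.9751 tY=0.2278  stride 1/|dx|=3.8637 1/|dy|=1.0353
    cross y-line → (3,4), t=0.2278
    cross y-line → (3,3), t=1.2630
    cross y-line → (3,2), t=2.2983
    cross x-line → (4,2), t=2.9751
    cross y-line → (4,1), t=3.3336
    cross y-line → (4,0), t=4.3689 (wall)
  → r_3 = 4.3689
beam 4: φ=270°, α=15°
  d=(0.9659,0.2588)  start (3,5)  tX=0.7972 tY=3.0137  stride 1/|dx|=1.0353 1/|dy|=3.8637
    cross x-line → (4,5), t=0.7972
    cross x-line → (5,5), t=1.8324
    cross x-line → (6,5), t=2.8677
    cross y-line → (6,6), t=3.0137 (wall)
  → r_4 = 3.0137

ranges = [0.8075, 2.3087, 4.3689, 3.0137]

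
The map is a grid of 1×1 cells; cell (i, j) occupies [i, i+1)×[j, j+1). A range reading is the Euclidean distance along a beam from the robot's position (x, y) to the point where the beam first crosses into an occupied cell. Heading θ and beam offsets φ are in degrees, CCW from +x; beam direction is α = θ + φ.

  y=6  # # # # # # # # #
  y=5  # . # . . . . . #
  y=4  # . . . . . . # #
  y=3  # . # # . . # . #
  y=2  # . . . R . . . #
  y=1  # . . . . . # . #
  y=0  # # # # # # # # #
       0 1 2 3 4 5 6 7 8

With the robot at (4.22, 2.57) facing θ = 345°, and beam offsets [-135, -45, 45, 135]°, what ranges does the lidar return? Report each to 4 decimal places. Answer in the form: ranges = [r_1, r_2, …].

ranges = [3.1400, 1.8129, 2.0554, 0.4965]

beam 1: φ=-135°, α=210°
  direction (-0.8660, -0.5000); cell (4,2); t to first gridline: x 0.2540, y 1.1400 (then +1.1547 / +2.0000)
    (3,2) via x @ 0.2540
    (3,1) via y @ 1.1400
    (2,1) via x @ 1.4087
    (1,1) via x @ 2.5634
    (1,0) via y @ 3.1400  # hit
  → r_1 = 3.1400
beam 2: φ=-45°, α=300°
  direction (0.5000, -0.8660); cell (4,2); t to first gridline: x 1.5600, y 0.6582 (then +2.0000 / +1.1547)
    (4,1) via y @ 0.6582
    (5,1) via x @ 1.5600
    (5,0) via y @ 1.8129  # hit
  → r_2 = 1.8129
beam 3: φ=45°, α=30°
  direction (0.8660, 0.5000); cell (4,2); t to first gridline: x 0.9007, y 0.8600 (then +1.1547 / +2.0000)
    (4,3) via y @ 0.8600
    (5,3) via x @ 0.9007
    (6,3) via x @ 2.0554  # hit
  → r_3 = 2.0554
beam 4: φ=135°, α=120°
  direction (-0.5000, 0.8660); cell (4,2); t to first gridline: x 0.4400, y 0.4965 (then +2.0000 / +1.1547)
    (3,2) via x @ 0.4400
    (3,3) via y @ 0.4965  # hit
  → r_4 = 0.4965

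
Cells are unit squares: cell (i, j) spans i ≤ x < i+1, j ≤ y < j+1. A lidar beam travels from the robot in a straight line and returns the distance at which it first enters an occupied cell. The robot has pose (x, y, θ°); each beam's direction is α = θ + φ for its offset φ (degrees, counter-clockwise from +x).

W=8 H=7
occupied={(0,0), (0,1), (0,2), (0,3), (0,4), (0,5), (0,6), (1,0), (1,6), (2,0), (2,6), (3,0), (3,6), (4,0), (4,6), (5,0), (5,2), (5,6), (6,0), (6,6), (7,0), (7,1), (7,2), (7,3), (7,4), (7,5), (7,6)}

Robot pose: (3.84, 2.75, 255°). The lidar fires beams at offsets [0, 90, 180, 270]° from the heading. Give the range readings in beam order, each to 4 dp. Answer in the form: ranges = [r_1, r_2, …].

ranges = [1.8117, 1.2009, 3.3646, 2.9402]

beam 1: φ=0°, α=255°
  direction (-0.2588, -0.9659); cell (3,2); t to first gridline: x 3.2455, y 0.7765 (then +3.8637 / +1.0353)
    (3,1) via y @ 0.7765
    (3,0) via y @ 1.8117  # hit
  → r_1 = 1.8117
beam 2: φ=90°, α=345°
  direction (0.9659, -0.2588); cell (3,2); t to first gridline: x 0.1656, y 2.8978 (then +1.0353 / +3.8637)
    (4,2) via x @ 0.1656
    (5,2) via x @ 1.2009  # hit
  → r_2 = 1.2009
beam 3: φ=180°, α=75°
  direction (0.2588, 0.9659); cell (3,2); t to first gridline: x 0.6182, y 0.2588 (then +3.8637 / +1.0353)
    (3,3) via y @ 0.2588
    (4,3) via x @ 0.6182
    (4,4) via y @ 1.2941
    (4,5) via y @ 2.3294
    (4,6) via y @ 3.3646  # hit
  → r_3 = 3.3646
beam 4: φ=270°, α=165°
  direction (-0.9659, 0.2588); cell (3,2); t to first gridline: x 0.8696, y 0.9659 (then +1.0353 / +3.8637)
    (2,2) via x @ 0.8696
    (2,3) via y @ 0.9659
    (1,3) via x @ 1.9049
    (0,3) via x @ 2.9402  # hit
  → r_4 = 2.9402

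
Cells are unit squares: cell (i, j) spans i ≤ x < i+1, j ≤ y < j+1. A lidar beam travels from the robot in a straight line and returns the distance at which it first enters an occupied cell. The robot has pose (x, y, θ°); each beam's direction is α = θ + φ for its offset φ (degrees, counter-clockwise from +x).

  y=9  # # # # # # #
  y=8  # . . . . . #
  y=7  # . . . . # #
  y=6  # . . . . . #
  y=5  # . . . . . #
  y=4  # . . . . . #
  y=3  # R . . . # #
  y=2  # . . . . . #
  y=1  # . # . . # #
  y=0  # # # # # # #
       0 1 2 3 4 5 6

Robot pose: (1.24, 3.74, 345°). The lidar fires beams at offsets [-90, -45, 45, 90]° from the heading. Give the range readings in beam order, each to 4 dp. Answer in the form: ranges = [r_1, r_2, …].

ranges = [0.9273, 2.0092, 5.4964, 5.4456]

beam 1: φ=-90°, α=255°
  dir = (cos 255°, sin 255°) = (-0.2588, -0.9659); from cell (1,3)
  next x-line at t=0.9273, next y-line at t=0.7661; Δt_x=3.8637, Δt_y=1.0353
    y: enter (1,2) at t=0.7661
    x: enter (0,2) at t=0.9273 ← occupied
  → r_1 = 0.9273
beam 2: φ=-45°, α=300°
  dir = (cos 300°, sin 300°) = (0.5000, -0.8660); from cell (1,3)
  next x-line at t=1.5200, next y-line at t=0.8545; Δt_x=2.0000, Δt_y=1.1547
    y: enter (1,2) at t=0.8545
    x: enter (2,2) at t=1.5200
    y: enter (2,1) at t=2.0092 ← occupied
  → r_2 = 2.0092
beam 3: φ=45°, α=30°
  dir = (cos 30°, sin 30°) = (0.8660, 0.5000); from cell (1,3)
  next x-line at t=0.8776, next y-line at t=0.5200; Δt_x=1.1547, Δt_y=2.0000
    y: enter (1,4) at t=0.5200
    x: enter (2,4) at t=0.8776
    x: enter (3,4) at t=2.0323
    y: enter (3,5) at t=2.5200
    x: enter (4,5) at t=3.1870
    x: enter (5,5) at t=4.3417
    y: enter (5,6) at t=4.5200
    x: enter (6,6) at t=5.4964 ← occupied
  → r_3 = 5.4964
beam 4: φ=90°, α=75°
  dir = (cos 75°, sin 75°) = (0.2588, 0.9659); from cell (1,3)
  next x-line at t=2.9364, next y-line at t=0.2692; Δt_x=3.8637, Δt_y=1.0353
    y: enter (1,4) at t=0.2692
    y: enter (1,5) at t=1.3044
    y: enter (1,6) at t=2.3397
    x: enter (2,6) at t=2.9364
    y: enter (2,7) at t=3.3750
    y: enter (2,8) at t=4.4103
    y: enter (2,9) at t=5.4456 ← occupied
  → r_4 = 5.4456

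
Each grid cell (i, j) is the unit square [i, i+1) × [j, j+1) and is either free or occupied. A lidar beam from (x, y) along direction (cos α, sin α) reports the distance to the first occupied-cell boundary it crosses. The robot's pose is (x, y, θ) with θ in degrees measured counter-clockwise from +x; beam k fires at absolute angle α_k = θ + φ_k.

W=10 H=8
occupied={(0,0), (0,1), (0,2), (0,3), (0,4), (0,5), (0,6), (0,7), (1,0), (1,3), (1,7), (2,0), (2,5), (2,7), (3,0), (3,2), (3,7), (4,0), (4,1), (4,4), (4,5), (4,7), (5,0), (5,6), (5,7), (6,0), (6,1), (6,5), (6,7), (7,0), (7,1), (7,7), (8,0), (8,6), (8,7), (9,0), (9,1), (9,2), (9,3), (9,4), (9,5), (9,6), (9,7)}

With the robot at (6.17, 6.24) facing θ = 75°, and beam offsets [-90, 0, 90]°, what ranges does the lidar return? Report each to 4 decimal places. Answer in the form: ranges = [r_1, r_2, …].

beam 1: φ=-90°, α=345°
  direction (0.9659, -0.2588); cell (6,6); t to first gridline: x 0.8593, y 0.9273 (then +1.0353 / +3.8637)
    (7,6) via x @ 0.8593
    (7,5) via y @ 0.9273
    (8,5) via x @ 1.8946
    (9,5) via x @ 2.9298  # hit
  → r_1 = 2.9298
beam 2: φ=0°, α=75°
  direction (0.2588, 0.9659); cell (6,6); t to first gridline: x 3.2069, y 0.7868 (then +3.8637 / +1.0353)
    (6,7) via y @ 0.7868  # hit
  → r_2 = 0.7868
beam 3: φ=90°, α=165°
  direction (-0.9659, 0.2588); cell (6,6); t to first gridline: x 0.1760, y 2.9364 (then +1.0353 / +3.8637)
    (5,6) via x @ 0.1760  # hit
  → r_3 = 0.1760

ranges = [2.9298, 0.7868, 0.1760]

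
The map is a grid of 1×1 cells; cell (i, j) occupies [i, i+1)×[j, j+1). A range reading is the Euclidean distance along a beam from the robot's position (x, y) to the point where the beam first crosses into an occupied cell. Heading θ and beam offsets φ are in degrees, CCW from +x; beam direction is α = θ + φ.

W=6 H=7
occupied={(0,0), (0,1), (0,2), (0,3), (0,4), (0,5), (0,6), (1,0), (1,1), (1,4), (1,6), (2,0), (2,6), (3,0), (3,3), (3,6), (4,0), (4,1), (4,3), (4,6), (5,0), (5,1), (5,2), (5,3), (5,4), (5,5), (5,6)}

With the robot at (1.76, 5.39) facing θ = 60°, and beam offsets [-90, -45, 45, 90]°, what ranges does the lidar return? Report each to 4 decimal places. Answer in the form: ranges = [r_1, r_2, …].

beam 1: φ=-90°, α=330°
  direction (0.8660, -0.5000); cell (1,5); t to first gridline: x 0.2771, y 0.7800 (then +1.1547 / +2.0000)
    (2,5) via x @ 0.2771
    (2,4) via y @ 0.7800
    (3,4) via x @ 1.4318
    (4,4) via x @ 2.5865
    (4,3) via y @ 2.7800  # hit
  → r_1 = 2.7800
beam 2: φ=-45°, α=15°
  direction (0.9659, 0.2588); cell (1,5); t to first gridline: x 0.2485, y 2.3569 (then +1.0353 / +3.8637)
    (2,5) via x @ 0.2485
    (3,5) via x @ 1.2837
    (4,5) via x @ 2.3190
    (4,6) via y @ 2.3569  # hit
  → r_2 = 2.3569
beam 3: φ=45°, α=105°
  direction (-0.2588, 0.9659); cell (1,5); t to first gridline: x 2.9364, y 0.6315 (then +3.8637 / +1.0353)
    (1,6) via y @ 0.6315  # hit
  → r_3 = 0.6315
beam 4: φ=90°, α=150°
  direction (-0.8660, 0.5000); cell (1,5); t to first gridline: x 0.8776, y 1.2200 (then +1.1547 / +2.0000)
    (0,5) via x @ 0.8776  # hit
  → r_4 = 0.8776

ranges = [2.7800, 2.3569, 0.6315, 0.8776]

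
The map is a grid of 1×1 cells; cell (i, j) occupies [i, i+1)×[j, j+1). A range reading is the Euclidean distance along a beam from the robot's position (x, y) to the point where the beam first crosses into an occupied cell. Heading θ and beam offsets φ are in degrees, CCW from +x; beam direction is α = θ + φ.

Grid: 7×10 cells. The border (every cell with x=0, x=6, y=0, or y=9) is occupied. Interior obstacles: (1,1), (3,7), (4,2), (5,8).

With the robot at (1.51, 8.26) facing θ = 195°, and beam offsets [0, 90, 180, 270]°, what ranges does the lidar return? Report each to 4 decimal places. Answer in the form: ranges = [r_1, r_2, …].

beam 1: φ=0°, α=195°
  dir = (cos 195°, sin 195°) = (-0.9659, -0.2588); from cell (1,8)
  next x-line at t=0.5280, next y-line at t=1.0046; Δt_x=1.0353, Δt_y=3.8637
    x: enter (0,8) at t=0.5280 ← occupied
  → r_1 = 0.5280
beam 2: φ=90°, α=285°
  dir = (cos 285°, sin 285°) = (0.2588, -0.9659); from cell (1,8)
  next x-line at t=1.8932, next y-line at t=0.2692; Δt_x=3.8637, Δt_y=1.0353
    y: enter (1,7) at t=0.2692
    y: enter (1,6) at t=1.3044
    x: enter (2,6) at t=1.8932
    y: enter (2,5) at t=2.3397
    y: enter (2,4) at t=3.3750
    y: enter (2,3) at t=4.4103
    y: enter (2,2) at t=5.4456
    x: enter (3,2) at t=5.7569
    y: enter (3,1) at t=6.4808
    y: enter (3,0) at t=7.5161 ← occupied
  → r_2 = 7.5161
beam 3: φ=180°, α=15°
  dir = (cos 15°, sin 15°) = (0.9659, 0.2588); from cell (1,8)
  next x-line at t=0.5073, next y-line at t=2.8591; Δt_x=1.0353, Δt_y=3.8637
    x: enter (2,8) at t=0.5073
    x: enter (3,8) at t=1.5426
    x: enter (4,8) at t=2.5778
    y: enter (4,9) at t=2.8591 ← occupied
  → r_3 = 2.8591
beam 4: φ=270°, α=105°
  dir = (cos 105°, sin 105°) = (-0.2588, 0.9659); from cell (1,8)
  next x-line at t=1.9705, next y-line at t=0.7661; Δt_x=3.8637, Δt_y=1.0353
    y: enter (1,9) at t=0.7661 ← occupied
  → r_4 = 0.7661

ranges = [0.5280, 7.5161, 2.8591, 0.7661]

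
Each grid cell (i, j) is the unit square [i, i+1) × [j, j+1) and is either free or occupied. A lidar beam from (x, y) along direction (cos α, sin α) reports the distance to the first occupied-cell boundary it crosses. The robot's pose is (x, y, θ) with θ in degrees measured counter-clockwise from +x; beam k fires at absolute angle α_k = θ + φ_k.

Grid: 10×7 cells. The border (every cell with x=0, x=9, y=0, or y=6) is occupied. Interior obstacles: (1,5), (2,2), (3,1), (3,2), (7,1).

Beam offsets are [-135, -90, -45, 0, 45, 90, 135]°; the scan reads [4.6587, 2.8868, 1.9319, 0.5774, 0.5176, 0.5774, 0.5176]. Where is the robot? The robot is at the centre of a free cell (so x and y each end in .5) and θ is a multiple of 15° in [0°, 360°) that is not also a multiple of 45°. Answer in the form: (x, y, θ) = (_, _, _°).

Enumerate (i+0.5, j+0.5, θ) over the 35 free cells and 16 admissible headings. For each, cast all 7 beams and compare to the given ranges.
  (7.5, 3.5, 345°): beam 1 = 4.0415 ≠ 4.6587 ✗
  (4.5, 5.5, 240°): beam 1 = 0.5176 ≠ 4.6587 ✗
  (7.5, 3.5, 300°): beam 1 = 5.7956 ≠ 4.6587 ✗
  (5.5, 4.5, 300°): beam 1 = 3.6235 ≠ 4.6587 ✗
  (7.5, 4.5, 330°): beam 1 = 6.7293 ≠ 4.6587 ✗
  …
  (6.5, 1.5, 240°): r_1=4.6587, r_2=2.8868, r_3=1.9319, r_4=0.5774, r_5=0.5176, r_6=0.5774, r_7=0.5176 — all match ✓
Unique over the lattice → pose = (6.5, 1.5, 240°).

(x, y, θ) = (6.5, 1.5, 240°)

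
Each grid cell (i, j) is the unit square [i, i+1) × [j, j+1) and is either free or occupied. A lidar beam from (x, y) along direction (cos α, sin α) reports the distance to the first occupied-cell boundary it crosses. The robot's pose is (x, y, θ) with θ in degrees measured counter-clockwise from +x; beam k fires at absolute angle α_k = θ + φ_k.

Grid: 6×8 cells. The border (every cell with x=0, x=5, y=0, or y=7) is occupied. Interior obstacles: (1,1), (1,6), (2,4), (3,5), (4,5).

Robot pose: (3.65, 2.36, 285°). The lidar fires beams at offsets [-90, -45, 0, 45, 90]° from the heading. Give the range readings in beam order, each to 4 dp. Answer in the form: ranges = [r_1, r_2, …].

ranges = [1.7082, 1.5704, 1.4080, 1.5588, 1.3976]

beam 1: φ=-90°, α=195°
  dir = (cos 195°, sin 195°) = (-0.9659, -0.2588); from cell (3,2)
  next x-line at t=0.6729, next y-line at t=1.3909; Δt_x=1.0353, Δt_y=3.8637
    x: enter (2,2) at t=0.6729
    y: enter (2,1) at t=1.3909
    x: enter (1,1) at t=1.7082 ← occupied
  → r_1 = 1.7082
beam 2: φ=-45°, α=240°
  dir = (cos 240°, sin 240°) = (-0.5000, -0.8660); from cell (3,2)
  next x-line at t=1.3000, next y-line at t=0.4157; Δt_x=2.0000, Δt_y=1.1547
    y: enter (3,1) at t=0.4157
    x: enter (2,1) at t=1.3000
    y: enter (2,0) at t=1.5704 ← occupied
  → r_2 = 1.5704
beam 3: φ=0°, α=285°
  dir = (cos 285°, sin 285°) = (0.2588, -0.9659); from cell (3,2)
  next x-line at t=1.3523, next y-line at t=0.3727; Δt_x=3.8637, Δt_y=1.0353
    y: enter (3,1) at t=0.3727
    x: enter (4,1) at t=1.3523
    y: enter (4,0) at t=1.4080 ← occupied
  → r_3 = 1.4080
beam 4: φ=45°, α=330°
  dir = (cos 330°, sin 330°) = (0.8660, -0.5000); from cell (3,2)
  next x-line at t=0.4041, next y-line at t=0.7200; Δt_x=1.1547, Δt_y=2.0000
    x: enter (4,2) at t=0.4041
    y: enter (4,1) at t=0.7200
    x: enter (5,1) at t=1.5588 ← occupied
  → r_4 = 1.5588
beam 5: φ=90°, α=15°
  dir = (cos 15°, sin 15°) = (0.9659, 0.2588); from cell (3,2)
  next x-line at t=0.3623, next y-line at t=2.4728; Δt_x=1.0353, Δt_y=3.8637
    x: enter (4,2) at t=0.3623
    x: enter (5,2) at t=1.3976 ← occupied
  → r_5 = 1.3976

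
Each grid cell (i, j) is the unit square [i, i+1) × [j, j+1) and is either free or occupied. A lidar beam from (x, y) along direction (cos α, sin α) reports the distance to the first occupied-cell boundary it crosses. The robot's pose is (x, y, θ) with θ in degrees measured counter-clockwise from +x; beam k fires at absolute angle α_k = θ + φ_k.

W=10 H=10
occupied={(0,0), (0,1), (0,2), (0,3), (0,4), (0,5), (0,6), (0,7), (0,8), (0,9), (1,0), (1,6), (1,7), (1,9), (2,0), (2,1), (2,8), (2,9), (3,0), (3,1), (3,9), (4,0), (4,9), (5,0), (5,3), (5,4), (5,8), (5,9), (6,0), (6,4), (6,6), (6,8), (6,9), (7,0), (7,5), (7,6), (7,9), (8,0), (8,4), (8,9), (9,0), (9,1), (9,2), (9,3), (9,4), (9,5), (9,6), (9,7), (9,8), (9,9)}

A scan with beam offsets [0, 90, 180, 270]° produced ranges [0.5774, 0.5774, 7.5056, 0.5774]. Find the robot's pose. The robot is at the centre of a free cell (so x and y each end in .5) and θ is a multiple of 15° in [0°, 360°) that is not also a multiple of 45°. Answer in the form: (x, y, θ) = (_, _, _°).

Enumerate (i+0.5, j+0.5, θ) over the 50 free cells and 16 admissible headings. For each, cast all 4 beams and compare to the given ranges.
  (3.5, 6.5, 255°): beam 1 = 4.6587 ≠ 0.5774 ✗
  (4.5, 4.5, 285°): beam 1 = 3.6235 ≠ 0.5774 ✗
  (3.5, 2.5, 120°): beam 1 = 4.0415 ≠ 0.5774 ✗
  (8.5, 8.5, 285°): beam 1 = 1.9319 ≠ 0.5774 ✗
  …
  (1.5, 1.5, 240°): r_1=0.5774, r_2=0.5774, r_3=7.5056, r_4=0.5774 — all match ✓
No second candidate reproduces the full scan.

(x, y, θ) = (1.5, 1.5, 240°)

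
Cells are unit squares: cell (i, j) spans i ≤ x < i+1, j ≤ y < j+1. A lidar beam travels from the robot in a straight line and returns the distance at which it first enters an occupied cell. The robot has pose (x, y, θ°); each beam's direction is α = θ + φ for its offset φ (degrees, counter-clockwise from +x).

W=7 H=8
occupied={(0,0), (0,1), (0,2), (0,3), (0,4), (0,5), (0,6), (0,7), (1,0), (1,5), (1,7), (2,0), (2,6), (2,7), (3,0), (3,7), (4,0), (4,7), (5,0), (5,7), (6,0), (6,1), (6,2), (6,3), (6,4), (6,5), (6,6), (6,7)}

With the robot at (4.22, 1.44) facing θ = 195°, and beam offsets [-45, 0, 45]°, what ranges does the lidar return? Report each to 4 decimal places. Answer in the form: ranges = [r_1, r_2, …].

ranges = [3.7181, 1.7000, 0.5081]

beam 1: φ=-45°, α=150°
  dir = (cos 150°, sin 150°) = (-0.8660, 0.5000); from cell (4,1)
  next x-line at t=0.2540, next y-line at t=1.1200; Δt_x=1.1547, Δt_y=2.0000
    x: enter (3,1) at t=0.2540
    y: enter (3,2) at t=1.1200
    x: enter (2,2) at t=1.4087
    x: enter (1,2) at t=2.5634
    y: enter (1,3) at t=3.1200
    x: enter (0,3) at t=3.7181 ← occupied
  → r_1 = 3.7181
beam 2: φ=0°, α=195°
  dir = (cos 195°, sin 195°) = (-0.9659, -0.2588); from cell (4,1)
  next x-line at t=0.2278, next y-line at t=1.7000; Δt_x=1.0353, Δt_y=3.8637
    x: enter (3,1) at t=0.2278
    x: enter (2,1) at t=1.2630
    y: enter (2,0) at t=1.7000 ← occupied
  → r_2 = 1.7000
beam 3: φ=45°, α=240°
  dir = (cos 240°, sin 240°) = (-0.5000, -0.8660); from cell (4,1)
  next x-line at t=0.4400, next y-line at t=0.5081; Δt_x=2.0000, Δt_y=1.1547
    x: enter (3,1) at t=0.4400
    y: enter (3,0) at t=0.5081 ← occupied
  → r_3 = 0.5081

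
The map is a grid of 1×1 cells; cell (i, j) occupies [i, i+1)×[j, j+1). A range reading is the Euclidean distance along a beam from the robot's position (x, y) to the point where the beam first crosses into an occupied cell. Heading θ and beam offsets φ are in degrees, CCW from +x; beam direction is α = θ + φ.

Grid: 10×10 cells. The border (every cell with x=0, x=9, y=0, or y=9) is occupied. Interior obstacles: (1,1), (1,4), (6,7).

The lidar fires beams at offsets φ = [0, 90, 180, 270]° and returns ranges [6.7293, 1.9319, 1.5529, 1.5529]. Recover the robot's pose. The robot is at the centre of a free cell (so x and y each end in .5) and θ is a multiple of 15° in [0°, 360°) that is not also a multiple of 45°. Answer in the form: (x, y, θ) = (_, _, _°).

The pose lattice has 61·16 = 976 candidates. Test each by forward raycasting.
  (3.5, 6.5, 345°): beam 1 = 5.6940 ≠ 6.7293 ✗
  (5.5, 3.5, 75°): beam 1 = 3.6235 ≠ 6.7293 ✗
  (2.5, 7.5, 75°): beam 1 = 1.5529 ≠ 6.7293 ✗
  …
  (2.5, 2.5, 15°): r_1=6.7293, r_2=1.9319, r_3=1.5529, r_4=1.5529 — all match ✓
Unique over the lattice → pose = (2.5, 2.5, 15°).

(x, y, θ) = (2.5, 2.5, 15°)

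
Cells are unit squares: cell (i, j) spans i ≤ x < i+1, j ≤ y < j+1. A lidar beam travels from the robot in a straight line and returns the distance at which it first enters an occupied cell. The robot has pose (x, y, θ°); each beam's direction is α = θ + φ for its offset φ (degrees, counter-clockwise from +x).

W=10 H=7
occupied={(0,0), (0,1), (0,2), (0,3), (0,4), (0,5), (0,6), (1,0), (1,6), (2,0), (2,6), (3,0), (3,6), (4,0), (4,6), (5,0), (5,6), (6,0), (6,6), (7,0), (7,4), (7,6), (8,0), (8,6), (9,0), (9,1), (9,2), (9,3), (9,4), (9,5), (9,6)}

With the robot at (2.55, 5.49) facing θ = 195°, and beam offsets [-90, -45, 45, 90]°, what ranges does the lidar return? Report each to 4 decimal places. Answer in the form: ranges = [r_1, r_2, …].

ranges = [0.5280, 1.0200, 3.1000, 4.6484]

beam 1: φ=-90°, α=105°
  dir = (cos 105°, sin 105°) = (-0.2588, 0.9659); from cell (2,5)
  next x-line at t=2.1250, next y-line at t=0.5280; Δt_x=3.8637, Δt_y=1.0353
    y: enter (2,6) at t=0.5280 ← occupied
  → r_1 = 0.5280
beam 2: φ=-45°, α=150°
  dir = (cos 150°, sin 150°) = (-0.8660, 0.5000); from cell (2,5)
  next x-line at t=0.6351, next y-line at t=1.0200; Δt_x=1.1547, Δt_y=2.0000
    x: enter (1,5) at t=0.6351
    y: enter (1,6) at t=1.0200 ← occupied
  → r_2 = 1.0200
beam 3: φ=45°, α=240°
  dir = (cos 240°, sin 240°) = (-0.5000, -0.8660); from cell (2,5)
  next x-line at t=1.1000, next y-line at t=0.5658; Δt_x=2.0000, Δt_y=1.1547
    y: enter (2,4) at t=0.5658
    x: enter (1,4) at t=1.1000
    y: enter (1,3) at t=1.7205
    y: enter (1,2) at t=2.8752
    x: enter (0,2) at t=3.1000 ← occupied
  → r_3 = 3.1000
beam 4: φ=90°, α=285°
  dir = (cos 285°, sin 285°) = (0.2588, -0.9659); from cell (2,5)
  next x-line at t=1.7387, next y-line at t=0.5073; Δt_x=3.8637, Δt_y=1.0353
    y: enter (2,4) at t=0.5073
    y: enter (2,3) at t=1.5426
    x: enter (3,3) at t=1.7387
    y: enter (3,2) at t=2.5778
    y: enter (3,1) at t=3.6131
    y: enter (3,0) at t=4.6484 ← occupied
  → r_4 = 4.6484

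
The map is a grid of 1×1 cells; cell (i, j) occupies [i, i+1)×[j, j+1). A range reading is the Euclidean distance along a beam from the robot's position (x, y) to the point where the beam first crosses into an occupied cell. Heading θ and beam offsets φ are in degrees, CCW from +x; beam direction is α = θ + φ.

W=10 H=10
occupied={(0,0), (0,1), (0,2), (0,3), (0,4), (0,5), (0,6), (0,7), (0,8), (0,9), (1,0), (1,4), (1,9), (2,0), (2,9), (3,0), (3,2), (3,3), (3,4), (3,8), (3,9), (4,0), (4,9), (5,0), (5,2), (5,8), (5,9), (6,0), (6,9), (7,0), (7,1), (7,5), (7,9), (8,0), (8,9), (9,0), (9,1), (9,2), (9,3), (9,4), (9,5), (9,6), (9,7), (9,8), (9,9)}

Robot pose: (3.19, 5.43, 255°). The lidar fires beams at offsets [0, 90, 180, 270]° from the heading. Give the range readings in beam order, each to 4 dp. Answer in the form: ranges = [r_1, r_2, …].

beam 1: φ=0°, α=255°
  dir = (cos 255°, sin 255°) = (-0.2588, -0.9659); from cell (3,5)
  next x-line at t=0.7341, next y-line at t=0.4452; Δt_x=3.8637, Δt_y=1.0353
    y: enter (3,4) at t=0.4452 ← occupied
  → r_1 = 0.4452
beam 2: φ=90°, α=345°
  dir = (cos 345°, sin 345°) = (0.9659, -0.2588); from cell (3,5)
  next x-line at t=0.8386, next y-line at t=1.6614; Δt_x=1.0353, Δt_y=3.8637
    x: enter (4,5) at t=0.8386
    y: enter (4,4) at t=1.6614
    x: enter (5,4) at t=1.8738
    x: enter (6,4) at t=2.9091
    x: enter (7,4) at t=3.9444
    x: enter (8,4) at t=4.9797
    y: enter (8,3) at t=5.5251
    x: enter (9,3) at t=6.0150 ← occupied
  → r_2 = 6.0150
beam 3: φ=180°, α=75°
  dir = (cos 75°, sin 75°) = (0.2588, 0.9659); from cell (3,5)
  next x-line at t=3.1296, next y-line at t=0.5901; Δt_x=3.8637, Δt_y=1.0353
    y: enter (3,6) at t=0.5901
    y: enter (3,7) at t=1.6254
    y: enter (3,8) at t=2.6607 ← occupied
  → r_3 = 2.6607
beam 4: φ=270°, α=165°
  dir = (cos 165°, sin 165°) = (-0.9659, 0.2588); from cell (3,5)
  next x-line at t=0.1967, next y-line at t=2.2023; Δt_x=1.0353, Δt_y=3.8637
    x: enter (2,5) at t=0.1967
    x: enter (1,5) at t=1.2320
    y: enter (1,6) at t=2.2023
    x: enter (0,6) at t=2.2673 ← occupied
  → r_4 = 2.2673

ranges = [0.4452, 6.0150, 2.6607, 2.2673]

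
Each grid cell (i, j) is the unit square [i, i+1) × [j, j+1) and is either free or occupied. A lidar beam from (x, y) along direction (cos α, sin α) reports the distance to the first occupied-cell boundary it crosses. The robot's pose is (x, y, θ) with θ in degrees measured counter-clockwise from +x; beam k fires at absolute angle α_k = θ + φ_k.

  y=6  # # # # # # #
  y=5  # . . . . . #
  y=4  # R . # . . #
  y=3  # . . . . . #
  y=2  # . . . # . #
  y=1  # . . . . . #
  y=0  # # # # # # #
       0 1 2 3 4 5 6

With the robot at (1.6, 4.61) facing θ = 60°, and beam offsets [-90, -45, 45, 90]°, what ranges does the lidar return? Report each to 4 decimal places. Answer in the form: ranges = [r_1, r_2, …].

ranges = [3.2200, 1.4494, 1.4390, 0.6928]

beam 1: φ=-90°, α=330°
  dir = (cos 330°, sin 330°) = (0.8660, -0.5000); from cell (1,4)
  next x-line at t=0.4619, next y-line at t=1.2200; Δt_x=1.1547, Δt_y=2.0000
    x: enter (2,4) at t=0.4619
    y: enter (2,3) at t=1.2200
    x: enter (3,3) at t=1.6166
    x: enter (4,3) at t=2.7713
    y: enter (4,2) at t=3.2200 ← occupied
  → r_1 = 3.2200
beam 2: φ=-45°, α=15°
  dir = (cos 15°, sin 15°) = (0.9659, 0.2588); from cell (1,4)
  next x-line at t=0.4141, next y-line at t=1.5068; Δt_x=1.0353, Δt_y=3.8637
    x: enter (2,4) at t=0.4141
    x: enter (3,4) at t=1.4494 ← occupied
  → r_2 = 1.4494
beam 3: φ=45°, α=105°
  dir = (cos 105°, sin 105°) = (-0.2588, 0.9659); from cell (1,4)
  next x-line at t=2.3182, next y-line at t=0.4038; Δt_x=3.8637, Δt_y=1.0353
    y: enter (1,5) at t=0.4038
    y: enter (1,6) at t=1.4390 ← occupied
  → r_3 = 1.4390
beam 4: φ=90°, α=150°
  dir = (cos 150°, sin 150°) = (-0.8660, 0.5000); from cell (1,4)
  next x-line at t=0.6928, next y-line at t=0.7800; Δt_x=1.1547, Δt_y=2.0000
    x: enter (0,4) at t=0.6928 ← occupied
  → r_4 = 0.6928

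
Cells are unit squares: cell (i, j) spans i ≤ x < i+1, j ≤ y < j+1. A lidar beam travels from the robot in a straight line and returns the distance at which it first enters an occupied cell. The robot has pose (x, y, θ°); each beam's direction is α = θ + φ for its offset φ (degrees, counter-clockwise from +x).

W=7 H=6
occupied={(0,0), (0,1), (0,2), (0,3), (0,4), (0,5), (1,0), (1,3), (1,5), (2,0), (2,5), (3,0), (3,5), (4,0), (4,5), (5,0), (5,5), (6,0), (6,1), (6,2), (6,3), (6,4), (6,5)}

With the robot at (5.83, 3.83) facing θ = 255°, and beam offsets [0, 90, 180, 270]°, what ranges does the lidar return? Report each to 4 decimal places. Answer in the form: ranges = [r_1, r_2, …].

beam 1: φ=0°, α=255°
  d=(-0.2588,-0.9659)  start (5,3)  tX=3.2069 tY=0.8593  stride 1/|dx|=3.8637 1/|dy|=1.0353
    cross y-line → (5,2), t=0.8593
    cross y-line → (5,1), t=1.8946
    cross y-line → (5,0), t=2.9298 (wall)
  → r_1 = 2.9298
beam 2: φ=90°, α=345°
  d=(0.9659,-0.2588)  start (5,3)  tX=0.1760 tY=3.2069  stride 1/|dx|=1.0353 1/|dy|=3.8637
    cross x-line → (6,3), t=0.1760 (wall)
  → r_2 = 0.1760
beam 3: φ=180°, α=75°
  d=(0.2588,0.9659)  start (5,3)  tX=0.6568 tY=0.1760  stride 1/|dx|=3.8637 1/|dy|=1.0353
    cross y-line → (5,4), t=0.1760
    cross x-line → (6,4), t=0.6568 (wall)
  → r_3 = 0.6568
beam 4: φ=270°, α=165°
  d=(-0.9659,0.2588)  start (5,3)  tX=0.8593 tY=0.6568  stride 1/|dx|=1.0353 1/|dy|=3.8637
    cross y-line → (5,4), t=0.6568
    cross x-line → (4,4), t=0.8593
    cross x-line → (3,4), t=1.8946
    cross x-line → (2,4), t=2.9298
    cross x-line → (1,4), t=3.9651
    cross y-line → (1,5), t=4.5205 (wall)
  → r_4 = 4.5205

ranges = [2.9298, 0.1760, 0.6568, 4.5205]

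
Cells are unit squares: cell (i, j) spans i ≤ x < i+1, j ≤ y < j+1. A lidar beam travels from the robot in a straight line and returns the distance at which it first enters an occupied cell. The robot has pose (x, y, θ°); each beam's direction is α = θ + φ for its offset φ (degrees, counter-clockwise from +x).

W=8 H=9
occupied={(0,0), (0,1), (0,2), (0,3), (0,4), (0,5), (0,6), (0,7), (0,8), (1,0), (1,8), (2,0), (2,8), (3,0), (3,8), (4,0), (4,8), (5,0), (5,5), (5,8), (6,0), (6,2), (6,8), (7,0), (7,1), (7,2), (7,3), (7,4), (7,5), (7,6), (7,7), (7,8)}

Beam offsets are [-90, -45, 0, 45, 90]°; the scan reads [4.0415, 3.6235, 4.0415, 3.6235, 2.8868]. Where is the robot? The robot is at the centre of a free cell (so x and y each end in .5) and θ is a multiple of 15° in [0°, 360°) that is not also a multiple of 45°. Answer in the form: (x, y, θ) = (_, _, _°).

(x, y, θ) = (4.5, 4.5, 240°)

Enumerate (i+0.5, j+0.5, θ) over the 40 free cells and 16 admissible headings. For each, cast all 5 beams and compare to the given ranges.
  (6.5, 3.5, 15°): beam 1 = 0.5176 ≠ 4.0415 ✗
  (4.5, 1.5, 30°): beam 1 = 0.5774 ≠ 4.0415 ✗
  (3.5, 5.5, 255°): beam 1 = 2.5882 ≠ 4.0415 ✗
  (5.5, 4.5, 75°): beam 1 = 1.5529 ≠ 4.0415 ✗
  …
  (4.5, 4.5, 240°): r_1=4.0415, r_2=3.6235, r_3=4.0415, r_4=3.6235, r_5=2.8868 — all match ✓
No second candidate reproduces the full scan.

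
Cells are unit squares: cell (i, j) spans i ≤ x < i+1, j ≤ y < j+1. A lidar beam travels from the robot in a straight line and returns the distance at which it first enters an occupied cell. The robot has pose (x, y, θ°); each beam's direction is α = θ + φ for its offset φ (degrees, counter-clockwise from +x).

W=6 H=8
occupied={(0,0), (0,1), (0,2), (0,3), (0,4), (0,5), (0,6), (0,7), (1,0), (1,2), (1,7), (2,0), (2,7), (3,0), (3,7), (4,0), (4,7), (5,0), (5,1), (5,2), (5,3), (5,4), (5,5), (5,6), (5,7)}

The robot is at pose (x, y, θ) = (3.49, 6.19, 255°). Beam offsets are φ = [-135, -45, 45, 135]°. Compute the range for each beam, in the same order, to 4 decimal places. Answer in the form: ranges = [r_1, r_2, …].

beam 1: φ=-135°, α=120°
  direction (-0.5000, 0.8660); cell (3,6); t to first gridline: x 0.9800, y 0.9353 (then +2.0000 / +1.1547)
    (3,7) via y @ 0.9353  # hit
  → r_1 = 0.9353
beam 2: φ=-45°, α=210°
  direction (-0.8660, -0.5000); cell (3,6); t to first gridline: x 0.5658, y 0.3800 (then +1.1547 / +2.0000)
    (3,5) via y @ 0.3800
    (2,5) via x @ 0.5658
    (1,5) via x @ 1.7205
    (1,4) via y @ 2.3800
    (0,4) via x @ 2.8752  # hit
  → r_2 = 2.8752
beam 3: φ=45°, α=300°
  direction (0.5000, -0.8660); cell (3,6); t to first gridline: x 1.0200, y 0.2194 (then +2.0000 / +1.1547)
    (3,5) via y @ 0.2194
    (4,5) via x @ 1.0200
    (4,4) via y @ 1.3741
    (4,3) via y @ 2.5288
    (5,3) via x @ 3.0200  # hit
  → r_3 = 3.0200
beam 4: φ=135°, α=30°
  direction (0.8660, 0.5000); cell (3,6); t to first gridline: x 0.5889, y 1.6200 (then +1.1547 / +2.0000)
    (4,6) via x @ 0.5889
    (4,7) via y @ 1.6200  # hit
  → r_4 = 1.6200

ranges = [0.9353, 2.8752, 3.0200, 1.6200]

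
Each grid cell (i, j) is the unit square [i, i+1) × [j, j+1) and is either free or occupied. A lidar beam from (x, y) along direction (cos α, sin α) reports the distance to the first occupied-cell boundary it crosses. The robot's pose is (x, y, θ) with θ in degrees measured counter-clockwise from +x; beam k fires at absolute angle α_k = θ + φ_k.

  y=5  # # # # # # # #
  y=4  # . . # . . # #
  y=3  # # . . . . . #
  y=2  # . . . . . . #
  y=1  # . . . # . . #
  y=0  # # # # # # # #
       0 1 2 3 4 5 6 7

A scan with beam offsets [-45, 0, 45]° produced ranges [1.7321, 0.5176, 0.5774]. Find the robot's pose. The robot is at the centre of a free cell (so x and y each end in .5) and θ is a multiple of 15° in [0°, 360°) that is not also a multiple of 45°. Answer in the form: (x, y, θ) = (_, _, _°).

(x, y, θ) = (2.5, 3.5, 165°)

Candidates: 20 free-cell centres × 16 headings = 320 poses. Raycast each; keep the one whose scan matches to 4 dp.
  (4.5, 2.5, 75°): beam 1 = 2.8868 ≠ 1.7321 ✗
  (1.5, 2.5, 330°): beam 1 = 1.5529 ≠ 1.7321 ✗
  (5.5, 3.5, 345°): beam 1 = 2.8868 ≠ 1.7321 ✗
  …
  (2.5, 3.5, 165°): r_1=1.7321, r_2=0.5176, r_3=0.5774 — all match ✓
No second candidate reproduces the full scan.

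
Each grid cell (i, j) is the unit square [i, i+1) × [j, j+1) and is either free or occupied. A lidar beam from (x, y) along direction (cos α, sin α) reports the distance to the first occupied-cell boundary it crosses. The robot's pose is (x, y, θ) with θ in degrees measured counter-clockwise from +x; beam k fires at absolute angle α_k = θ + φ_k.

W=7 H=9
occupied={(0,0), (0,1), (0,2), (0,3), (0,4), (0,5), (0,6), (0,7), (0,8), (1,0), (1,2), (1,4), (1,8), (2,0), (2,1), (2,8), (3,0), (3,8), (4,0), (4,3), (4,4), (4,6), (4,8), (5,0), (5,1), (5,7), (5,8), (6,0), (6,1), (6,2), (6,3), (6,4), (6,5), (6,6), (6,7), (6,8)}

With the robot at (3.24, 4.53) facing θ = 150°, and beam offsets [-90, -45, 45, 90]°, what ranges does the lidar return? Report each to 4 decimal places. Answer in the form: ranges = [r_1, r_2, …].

beam 1: φ=-90°, α=60°
  cosα=0.5000 sinα=0.8660 | (3,4) | tMaxX 1.5200 tMaxY 0.5427 | tΔX 2.0000 tΔY 1.1547
    t=0.5427 [y] (3,5)
    t=1.5200 [x] (4,5)
    t=1.6974 [y] (4,6) — stop
  → r_1 = 1.6974
beam 2: φ=-45°, α=105°
  cosα=-0.2588 sinα=0.9659 | (3,4) | tMaxX 0.9273 tMaxY 0.4866 | tΔX 3.8637 tΔY 1.0353
    t=0.4866 [y] (3,5)
    t=0.9273 [x] (2,5)
    t=1.5219 [y] (2,6)
    t=2.5571 [y] (2,7)
    t=3.5924 [y] (2,8) — stop
  → r_2 = 3.5924
beam 3: φ=45°, α=195°
  cosα=-0.9659 sinα=-0.2588 | (3,4) | tMaxX 0.2485 tMaxY 2.0478 | tΔX 1.0353 tΔY 3.8637
    t=0.2485 [x] (2,4)
    t=1.2837 [x] (1,4) — stop
  → r_3 = 1.2837
beam 4: φ=90°, α=240°
  cosα=-0.5000 sinα=-0.8660 | (3,4) | tMaxX 0.4800 tMaxY 0.6120 | tΔX 2.0000 tΔY 1.1547
    t=0.4800 [x] (2,4)
    t=0.6120 [y] (2,3)
    t=1.7667 [y] (2,2)
    t=2.4800 [x] (1,2) — stop
  → r_4 = 2.4800

ranges = [1.6974, 3.5924, 1.2837, 2.4800]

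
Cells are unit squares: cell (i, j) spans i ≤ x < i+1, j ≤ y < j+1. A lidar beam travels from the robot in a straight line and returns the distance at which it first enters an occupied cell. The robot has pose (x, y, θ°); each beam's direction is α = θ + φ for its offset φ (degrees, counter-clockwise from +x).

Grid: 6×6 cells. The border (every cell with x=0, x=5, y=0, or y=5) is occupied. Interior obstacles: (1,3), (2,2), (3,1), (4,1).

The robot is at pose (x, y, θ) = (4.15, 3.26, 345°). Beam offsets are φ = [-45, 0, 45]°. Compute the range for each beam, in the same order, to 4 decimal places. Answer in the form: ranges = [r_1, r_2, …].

ranges = [1.4549, 0.8800, 0.9815]

beam 1: φ=-45°, α=300°
  direction (0.5000, -0.8660); cell (4,3); t to first gridline: x 1.7000, y 0.3002 (then +2.0000 / +1.1547)
    (4,2) via y @ 0.3002
    (4,1) via y @ 1.4549  # hit
  → r_1 = 1.4549
beam 2: φ=0°, α=345°
  direction (0.9659, -0.2588); cell (4,3); t to first gridline: x 0.8800, y 1.0046 (then +1.0353 / +3.8637)
    (5,3) via x @ 0.8800  # hit
  → r_2 = 0.8800
beam 3: φ=45°, α=30°
  direction (0.8660, 0.5000); cell (4,3); t to first gridline: x 0.9815, y 1.4800 (then +1.1547 / +2.0000)
    (5,3) via x @ 0.9815  # hit
  → r_3 = 0.9815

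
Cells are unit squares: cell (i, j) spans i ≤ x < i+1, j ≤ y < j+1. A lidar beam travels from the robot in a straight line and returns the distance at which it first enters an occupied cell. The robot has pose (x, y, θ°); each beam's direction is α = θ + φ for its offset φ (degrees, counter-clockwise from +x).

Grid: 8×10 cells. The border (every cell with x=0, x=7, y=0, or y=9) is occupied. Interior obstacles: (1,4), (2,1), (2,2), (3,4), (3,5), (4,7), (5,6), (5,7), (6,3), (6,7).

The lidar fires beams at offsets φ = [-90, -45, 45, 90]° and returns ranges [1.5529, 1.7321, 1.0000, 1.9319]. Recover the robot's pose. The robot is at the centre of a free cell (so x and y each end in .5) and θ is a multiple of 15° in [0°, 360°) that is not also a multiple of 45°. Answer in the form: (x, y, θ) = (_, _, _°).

Candidates: 38 free-cell centres × 16 headings = 608 poses. Raycast each; keep the one whose scan matches to 4 dp.
  (6.5, 6.5, 255°): beam 1 = 0.5176 ≠ 1.5529 ✗
  (4.5, 2.5, 345°): beam 3 = 1.7321 ≠ 1.0000 ✗
  (1.5, 3.5, 15°): beam 1 = 1.9319 ≠ 1.5529 ✗
  (4.5, 4.5, 300°): beam 1 = 0.5774 ≠ 1.5529 ✗
  (1.5, 5.5, 120°): beam 1 = 3.0000 ≠ 1.5529 ✗
  …
  (2.5, 6.5, 285°): r_1=1.5529, r_2=1.7321, r_3=1.0000, r_4=1.9319 — all match ✓
Unique over the lattice → pose = (2.5, 6.5, 285°).

(x, y, θ) = (2.5, 6.5, 285°)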